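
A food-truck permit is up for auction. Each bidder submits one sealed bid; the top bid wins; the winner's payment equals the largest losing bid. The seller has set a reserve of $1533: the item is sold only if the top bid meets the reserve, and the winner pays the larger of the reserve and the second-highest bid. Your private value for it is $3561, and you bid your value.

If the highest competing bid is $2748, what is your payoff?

Your bid $3561 is the highest and exceeds the reserve.
Price = max(second-highest bid, reserve) = max($2748, $1533) = $2748.
Payoff = $3561 − $2748 = $813.

$813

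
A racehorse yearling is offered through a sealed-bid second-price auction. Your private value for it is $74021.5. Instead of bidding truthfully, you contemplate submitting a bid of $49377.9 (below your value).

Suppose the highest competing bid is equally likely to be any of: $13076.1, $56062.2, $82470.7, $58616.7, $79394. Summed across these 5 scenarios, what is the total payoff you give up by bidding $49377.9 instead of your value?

The deviation costs you only when the competing bid falls strictly between $49377.9 and $74021.5; elsewhere both bids give the same outcome.
$13076.1: outcomes coincide → loss $0.
$56062.2: truthful payoff $17959.3, deviation payoff $0 → loss $17959.3.
$82470.7: outcomes coincide → loss $0.
$58616.7: truthful payoff $15404.8, deviation payoff $0 → loss $15404.8.
$79394: outcomes coincide → loss $0.
Total loss = $17959.3 + $15404.8 = $33364.1.

$33364.1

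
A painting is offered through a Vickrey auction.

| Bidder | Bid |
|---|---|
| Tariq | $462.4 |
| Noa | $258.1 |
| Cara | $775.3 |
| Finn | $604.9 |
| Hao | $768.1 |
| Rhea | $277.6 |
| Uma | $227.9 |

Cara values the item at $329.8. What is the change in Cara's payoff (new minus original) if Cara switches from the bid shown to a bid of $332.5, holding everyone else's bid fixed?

$438.3

The highest bid among the other bidders is $768.1; Cara's bid doesn't change that.
Original bid $775.3: Cara is highest, pays the top rival bid $768.1; payoff $329.8 − $768.1 = −$438.3.
Alternative bid $332.5: Cara is not highest (top rival bid is $768.1); payoff $0.
Change in payoff = $0 − (−$438.3) = $438.3.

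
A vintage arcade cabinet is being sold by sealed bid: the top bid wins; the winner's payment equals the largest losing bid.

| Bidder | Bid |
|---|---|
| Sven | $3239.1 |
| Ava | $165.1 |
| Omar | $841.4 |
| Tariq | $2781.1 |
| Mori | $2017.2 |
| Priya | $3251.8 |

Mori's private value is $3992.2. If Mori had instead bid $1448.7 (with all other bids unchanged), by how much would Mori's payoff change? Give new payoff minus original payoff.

The highest bid among the other bidders is $3251.8; Mori's bid doesn't change that.
Original bid $2017.2: Mori is not highest (top rival bid is $3251.8); payoff $0.
Alternative bid $1448.7: Mori is not highest (top rival bid is $3251.8); payoff $0.
Change in payoff = $0 − ($0) = $0.

$0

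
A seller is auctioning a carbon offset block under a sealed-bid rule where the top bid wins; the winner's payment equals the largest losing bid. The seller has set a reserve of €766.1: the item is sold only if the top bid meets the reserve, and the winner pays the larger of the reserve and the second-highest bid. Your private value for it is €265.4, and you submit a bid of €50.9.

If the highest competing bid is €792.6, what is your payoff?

€0

Your bid €50.9 is below the highest competing bid €792.6, so you lose. Payoff €0.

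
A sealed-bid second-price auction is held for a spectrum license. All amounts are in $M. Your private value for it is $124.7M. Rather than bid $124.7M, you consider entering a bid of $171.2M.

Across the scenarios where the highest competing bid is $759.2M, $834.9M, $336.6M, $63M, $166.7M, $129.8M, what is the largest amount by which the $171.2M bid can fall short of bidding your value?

$759.2M: same outcome either way → loss $0M.
$834.9M: same outcome either way → loss $0M.
$336.6M: same outcome either way → loss $0M.
$63M: same outcome either way → loss $0M.
$166.7M: truthful gives $0M, deviation gives −$42M → loss $42M.
$129.8M: truthful gives $0M, deviation gives −$5.1M → loss $5.1M.
Maximum loss: $42M.

$42M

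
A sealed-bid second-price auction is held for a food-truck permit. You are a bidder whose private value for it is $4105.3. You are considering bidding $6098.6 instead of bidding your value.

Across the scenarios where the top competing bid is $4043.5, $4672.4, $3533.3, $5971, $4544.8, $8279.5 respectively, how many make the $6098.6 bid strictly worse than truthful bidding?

3

The deviation hurts exactly when the highest competing bid lies strictly between $4105.3 and $6098.6 — overbidding then wins at a price above your value.
$4043.5: below both → same outcome either way.
$4672.4: inside the interval → strictly worse (loss $567.1).
$3533.3: below both → same outcome either way.
$5971: inside the interval → strictly worse (loss $1865.7).
$4544.8: inside the interval → strictly worse (loss $439.5).
$8279.5: above both → same outcome either way.
Count: 3.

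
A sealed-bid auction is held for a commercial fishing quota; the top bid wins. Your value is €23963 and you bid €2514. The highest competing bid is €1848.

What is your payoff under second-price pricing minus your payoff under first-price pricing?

€666

You have the highest bid, so you win under either rule.
Second-price: pay €1848 → payoff €22115.
First-price: pay your own bid €2514 → payoff €21449.
Difference = €22115 − (€21449) = €666.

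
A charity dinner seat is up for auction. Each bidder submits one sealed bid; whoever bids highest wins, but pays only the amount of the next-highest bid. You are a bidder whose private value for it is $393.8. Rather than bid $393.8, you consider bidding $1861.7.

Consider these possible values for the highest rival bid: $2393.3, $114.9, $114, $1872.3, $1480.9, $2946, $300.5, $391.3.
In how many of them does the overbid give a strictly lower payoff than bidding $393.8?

1

The deviation hurts exactly when the highest competing bid lies strictly between $393.8 and $1861.7 — overbidding then wins at a price above your value.
$2393.3: above both → same outcome either way.
$114.9: below both → same outcome either way.
$114: below both → same outcome either way.
$1872.3: above both → same outcome either way.
$1480.9: inside the interval → strictly worse (loss $1087.1).
$2946: above both → same outcome either way.
$300.5: below both → same outcome either way.
$391.3: below both → same outcome either way.
Count: 1.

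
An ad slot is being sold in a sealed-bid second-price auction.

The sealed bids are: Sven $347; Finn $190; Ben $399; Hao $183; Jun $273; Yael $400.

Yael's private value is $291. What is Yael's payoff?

Highest bid: Yael at $400, so Yael wins.
Second-highest bid: Ben at $399 — that is the price the winner pays.
Yael's payoff = value − price = $291 − $399 = −$108.

−$108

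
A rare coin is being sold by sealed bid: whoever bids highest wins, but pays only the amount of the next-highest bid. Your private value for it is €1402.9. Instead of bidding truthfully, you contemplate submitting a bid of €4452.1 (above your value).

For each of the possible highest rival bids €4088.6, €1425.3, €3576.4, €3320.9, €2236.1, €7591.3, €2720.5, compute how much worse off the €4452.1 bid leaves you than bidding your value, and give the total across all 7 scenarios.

The deviation costs you only when the competing bid falls strictly between €1402.9 and €4452.1; elsewhere both bids give the same outcome.
€4088.6: truthful payoff €0, deviation payoff −€2685.7 → loss €2685.7.
€1425.3: truthful payoff €0, deviation payoff −€22.4 → loss €22.4.
€3576.4: truthful payoff €0, deviation payoff −€2173.5 → loss €2173.5.
€3320.9: truthful payoff €0, deviation payoff −€1918 → loss €1918.
€2236.1: truthful payoff €0, deviation payoff −€833.2 → loss €833.2.
€7591.3: outcomes coincide → loss €0.
€2720.5: truthful payoff €0, deviation payoff −€1317.6 → loss €1317.6.
Total loss = €2685.7 + €22.4 + €2173.5 + €1918 + €833.2 + €1317.6 = €8950.4.

€8950.4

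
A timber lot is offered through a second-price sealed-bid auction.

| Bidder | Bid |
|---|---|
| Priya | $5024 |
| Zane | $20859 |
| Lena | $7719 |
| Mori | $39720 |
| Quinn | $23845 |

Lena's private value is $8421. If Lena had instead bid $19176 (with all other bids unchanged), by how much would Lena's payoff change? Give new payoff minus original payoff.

The highest bid among the other bidders is $39720; Lena's bid doesn't change that.
Original bid $7719: Lena is not highest (top rival bid is $39720); payoff $0.
Alternative bid $19176: Lena is not highest (top rival bid is $39720); payoff $0.
Change in payoff = $0 − ($0) = $0.

$0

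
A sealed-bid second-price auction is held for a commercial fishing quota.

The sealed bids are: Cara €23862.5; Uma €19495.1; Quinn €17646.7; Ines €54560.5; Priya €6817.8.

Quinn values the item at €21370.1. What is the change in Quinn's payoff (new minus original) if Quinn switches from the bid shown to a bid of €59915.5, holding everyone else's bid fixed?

The highest bid among the other bidders is €54560.5; Quinn's bid doesn't change that.
Original bid €17646.7: Quinn is not highest (top rival bid is €54560.5); payoff €0.
Alternative bid €59915.5: Quinn is highest, pays the top rival bid €54560.5; payoff €21370.1 − €54560.5 = −€33190.4.
Change in payoff = −€33190.4 − (€0) = −€33190.4.

−€33190.4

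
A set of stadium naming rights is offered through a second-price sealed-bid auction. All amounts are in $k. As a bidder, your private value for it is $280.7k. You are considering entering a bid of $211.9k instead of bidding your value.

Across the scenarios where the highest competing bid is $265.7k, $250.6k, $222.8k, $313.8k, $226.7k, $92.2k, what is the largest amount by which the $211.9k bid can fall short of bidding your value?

$265.7k: truthful gives $15k, deviation gives $0k → loss $15k.
$250.6k: truthful gives $30.1k, deviation gives $0k → loss $30.1k.
$222.8k: truthful gives $57.9k, deviation gives $0k → loss $57.9k.
$313.8k: same outcome either way → loss $0k.
$226.7k: truthful gives $54k, deviation gives $0k → loss $54k.
$92.2k: same outcome either way → loss $0k.
Maximum loss: $57.9k.

$57.9k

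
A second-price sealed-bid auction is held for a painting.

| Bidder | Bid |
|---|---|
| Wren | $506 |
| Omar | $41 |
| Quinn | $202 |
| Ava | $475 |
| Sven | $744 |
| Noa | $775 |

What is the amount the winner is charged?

$744

Highest bid: Noa at $775, so Noa wins.
Second-highest bid: Sven at $744 — that is the price the winner pays.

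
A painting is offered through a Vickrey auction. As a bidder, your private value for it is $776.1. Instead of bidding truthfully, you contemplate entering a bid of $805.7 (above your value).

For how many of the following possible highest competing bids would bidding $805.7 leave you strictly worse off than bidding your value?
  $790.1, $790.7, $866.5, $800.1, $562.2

The deviation hurts exactly when the highest competing bid lies strictly between $776.1 and $805.7 — overbidding then wins at a price above your value.
$790.1: inside the interval → strictly worse (loss $14).
$790.7: inside the interval → strictly worse (loss $14.6).
$866.5: above both → same outcome either way.
$800.1: inside the interval → strictly worse (loss $24).
$562.2: below both → same outcome either way.
Count: 3.

3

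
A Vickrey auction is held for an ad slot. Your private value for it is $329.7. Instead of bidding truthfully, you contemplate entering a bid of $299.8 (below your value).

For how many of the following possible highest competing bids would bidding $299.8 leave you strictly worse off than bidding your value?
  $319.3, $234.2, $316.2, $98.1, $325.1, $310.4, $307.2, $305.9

6

The deviation hurts exactly when the highest competing bid lies strictly between $299.8 and $329.7 — underbidding then forfeits a profitable win.
$319.3: inside the interval → strictly worse (loss $10.4).
$234.2: below both → same outcome either way.
$316.2: inside the interval → strictly worse (loss $13.5).
$98.1: below both → same outcome either way.
$325.1: inside the interval → strictly worse (loss $4.6).
$310.4: inside the interval → strictly worse (loss $19.3).
$307.2: inside the interval → strictly worse (loss $22.5).
$305.9: inside the interval → strictly worse (loss $23.8).
Count: 6.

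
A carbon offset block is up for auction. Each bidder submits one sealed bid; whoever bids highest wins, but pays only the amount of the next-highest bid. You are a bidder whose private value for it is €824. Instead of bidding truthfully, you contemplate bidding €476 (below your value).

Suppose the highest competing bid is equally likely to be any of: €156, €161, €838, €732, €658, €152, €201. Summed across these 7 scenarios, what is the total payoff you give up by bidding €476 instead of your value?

€258

The deviation costs you only when the competing bid falls strictly between €476 and €824; elsewhere both bids give the same outcome.
€156: outcomes coincide → loss €0.
€161: outcomes coincide → loss €0.
€838: outcomes coincide → loss €0.
€732: truthful payoff €92, deviation payoff €0 → loss €92.
€658: truthful payoff €166, deviation payoff €0 → loss €166.
€152: outcomes coincide → loss €0.
€201: outcomes coincide → loss €0.
Total loss = €92 + €166 = €258.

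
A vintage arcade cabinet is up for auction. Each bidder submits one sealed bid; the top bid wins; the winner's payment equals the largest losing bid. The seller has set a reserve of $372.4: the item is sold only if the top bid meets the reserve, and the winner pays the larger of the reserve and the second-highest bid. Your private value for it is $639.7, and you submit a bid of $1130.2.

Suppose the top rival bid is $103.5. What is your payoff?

Your bid $1130.2 is the highest and exceeds the reserve.
Price = max(second-highest bid, reserve) = max($103.5, $372.4) = $372.4.
Payoff = $639.7 − $372.4 = $267.3.

$267.3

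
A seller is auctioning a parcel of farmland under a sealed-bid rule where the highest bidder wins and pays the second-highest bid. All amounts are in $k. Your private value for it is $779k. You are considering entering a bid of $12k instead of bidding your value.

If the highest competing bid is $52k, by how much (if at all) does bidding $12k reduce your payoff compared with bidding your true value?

Bidding your value $779k: you win (since $779k > $52k) and pay $52k. Payoff $727k.
Bidding $12k: you lose. Payoff $0k.
The competing bid $52k lies between your shaded bid and your value, so underbidding forfeits an item you could have won at a profitable price.
Loss from deviating = $727k − ($0k) = $727k.

$727k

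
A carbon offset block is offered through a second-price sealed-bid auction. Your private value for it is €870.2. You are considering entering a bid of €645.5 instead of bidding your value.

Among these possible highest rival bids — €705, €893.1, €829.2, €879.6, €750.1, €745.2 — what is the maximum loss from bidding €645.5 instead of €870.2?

€705: truthful gives €165.2, deviation gives €0 → loss €165.2.
€893.1: same outcome either way → loss €0.
€829.2: truthful gives €41, deviation gives €0 → loss €41.
€879.6: same outcome either way → loss €0.
€750.1: truthful gives €120.1, deviation gives €0 → loss €120.1.
€745.2: truthful gives €125, deviation gives €0 → loss €125.
Maximum loss: €165.2.

€165.2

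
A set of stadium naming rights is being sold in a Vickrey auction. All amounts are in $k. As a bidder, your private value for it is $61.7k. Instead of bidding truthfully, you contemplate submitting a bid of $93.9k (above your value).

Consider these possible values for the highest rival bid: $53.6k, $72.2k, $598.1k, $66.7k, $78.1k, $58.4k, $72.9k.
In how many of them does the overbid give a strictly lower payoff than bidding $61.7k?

The deviation hurts exactly when the highest competing bid lies strictly between $61.7k and $93.9k — overbidding then wins at a price above your value.
$53.6k: below both → same outcome either way.
$72.2k: inside the interval → strictly worse (loss $10.5k).
$598.1k: above both → same outcome either way.
$66.7k: inside the interval → strictly worse (loss $5k).
$78.1k: inside the interval → strictly worse (loss $16.4k).
$58.4k: below both → same outcome either way.
$72.9k: inside the interval → strictly worse (loss $11.2k).
Count: 4.

4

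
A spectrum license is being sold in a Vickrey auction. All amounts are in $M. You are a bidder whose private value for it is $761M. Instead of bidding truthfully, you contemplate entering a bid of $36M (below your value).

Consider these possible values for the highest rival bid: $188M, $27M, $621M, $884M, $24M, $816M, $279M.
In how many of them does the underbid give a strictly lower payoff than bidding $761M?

3

The deviation hurts exactly when the highest competing bid lies strictly between $36M and $761M — underbidding then forfeits a profitable win.
$188M: inside the interval → strictly worse (loss $573M).
$27M: below both → same outcome either way.
$621M: inside the interval → strictly worse (loss $140M).
$884M: above both → same outcome either way.
$24M: below both → same outcome either way.
$816M: above both → same outcome either way.
$279M: inside the interval → strictly worse (loss $482M).
Count: 3.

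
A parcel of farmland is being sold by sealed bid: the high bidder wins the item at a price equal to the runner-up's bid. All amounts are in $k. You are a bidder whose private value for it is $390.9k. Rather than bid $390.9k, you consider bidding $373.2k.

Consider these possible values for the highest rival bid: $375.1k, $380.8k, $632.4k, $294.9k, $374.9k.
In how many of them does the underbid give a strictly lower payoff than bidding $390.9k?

The deviation hurts exactly when the highest competing bid lies strictly between $373.2k and $390.9k — underbidding then forfeits a profitable win.
$375.1k: inside the interval → strictly worse (loss $15.8k).
$380.8k: inside the interval → strictly worse (loss $10.1k).
$632.4k: above both → same outcome either way.
$294.9k: below both → same outcome either way.
$374.9k: inside the interval → strictly worse (loss $16k).
Count: 3.

3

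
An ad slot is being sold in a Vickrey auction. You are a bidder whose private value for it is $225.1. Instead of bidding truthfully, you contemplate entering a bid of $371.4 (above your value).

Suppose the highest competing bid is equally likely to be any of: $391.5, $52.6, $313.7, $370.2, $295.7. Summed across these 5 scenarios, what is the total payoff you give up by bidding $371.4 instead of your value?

The deviation costs you only when the competing bid falls strictly between $225.1 and $371.4; elsewhere both bids give the same outcome.
$391.5: outcomes coincide → loss $0.
$52.6: outcomes coincide → loss $0.
$313.7: truthful payoff $0, deviation payoff −$88.6 → loss $88.6.
$370.2: truthful payoff $0, deviation payoff −$145.1 → loss $145.1.
$295.7: truthful payoff $0, deviation payoff −$70.6 → loss $70.6.
Total loss = $88.6 + $145.1 + $70.6 = $304.3.
Truthful bidding weakly dominates here: raising your bid can only win items priced above your value, and lowering it can only forfeit items priced below.

$304.3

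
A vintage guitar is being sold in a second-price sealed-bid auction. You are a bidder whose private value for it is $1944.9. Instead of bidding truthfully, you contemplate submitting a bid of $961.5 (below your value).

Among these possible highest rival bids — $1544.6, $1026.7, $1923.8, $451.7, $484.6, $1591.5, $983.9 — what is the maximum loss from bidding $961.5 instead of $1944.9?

$1544.6: truthful gives $400.3, deviation gives $0 → loss $400.3.
$1026.7: truthful gives $918.2, deviation gives $0 → loss $918.2.
$1923.8: truthful gives $21.1, deviation gives $0 → loss $21.1.
$451.7: same outcome either way → loss $0.
$484.6: same outcome either way → loss $0.
$1591.5: truthful gives $353.4, deviation gives $0 → loss $353.4.
$983.9: truthful gives $961, deviation gives $0 → loss $961.
Maximum loss: $961.

$961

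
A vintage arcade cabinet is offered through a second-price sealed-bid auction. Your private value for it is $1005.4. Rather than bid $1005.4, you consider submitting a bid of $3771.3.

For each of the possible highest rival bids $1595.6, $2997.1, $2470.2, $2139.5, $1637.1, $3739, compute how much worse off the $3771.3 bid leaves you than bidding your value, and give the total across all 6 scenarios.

$8546.1

The deviation costs you only when the competing bid falls strictly between $1005.4 and $3771.3; elsewhere both bids give the same outcome.
$1595.6: truthful payoff $0, deviation payoff −$590.2 → loss $590.2.
$2997.1: truthful payoff $0, deviation payoff −$1991.7 → loss $1991.7.
$2470.2: truthful payoff $0, deviation payoff −$1464.8 → loss $1464.8.
$2139.5: truthful payoff $0, deviation payoff −$1134.1 → loss $1134.1.
$1637.1: truthful payoff $0, deviation payoff −$631.7 → loss $631.7.
$3739: truthful payoff $0, deviation payoff −$2733.6 → loss $2733.6.
Total loss = $590.2 + $1991.7 + $1464.8 + $1134.1 + $631.7 + $2733.6 = $8546.1.
Because the price is fixed by the runner-up's bid, deviating from your value can only change a good outcome into a bad one — never the reverse.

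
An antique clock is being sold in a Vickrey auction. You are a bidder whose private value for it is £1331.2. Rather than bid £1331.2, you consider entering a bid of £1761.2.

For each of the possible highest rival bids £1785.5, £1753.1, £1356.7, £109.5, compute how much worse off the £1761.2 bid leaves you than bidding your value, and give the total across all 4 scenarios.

£447.4

The deviation costs you only when the competing bid falls strictly between £1331.2 and £1761.2; elsewhere both bids give the same outcome.
£1785.5: outcomes coincide → loss £0.
£1753.1: truthful payoff £0, deviation payoff −£421.9 → loss £421.9.
£1356.7: truthful payoff £0, deviation payoff −£25.5 → loss £25.5.
£109.5: outcomes coincide → loss £0.
Total loss = £421.9 + £25.5 = £447.4.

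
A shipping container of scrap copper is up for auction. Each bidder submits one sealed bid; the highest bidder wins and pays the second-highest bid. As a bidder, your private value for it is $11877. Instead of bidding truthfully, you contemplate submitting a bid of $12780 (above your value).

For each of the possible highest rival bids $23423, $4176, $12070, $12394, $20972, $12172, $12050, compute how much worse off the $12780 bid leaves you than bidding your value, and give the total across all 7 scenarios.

$1178

The deviation costs you only when the competing bid falls strictly between $11877 and $12780; elsewhere both bids give the same outcome.
$23423: outcomes coincide → loss $0.
$4176: outcomes coincide → loss $0.
$12070: truthful payoff $0, deviation payoff −$193 → loss $193.
$12394: truthful payoff $0, deviation payoff −$517 → loss $517.
$20972: outcomes coincide → loss $0.
$12172: truthful payoff $0, deviation payoff −$295 → loss $295.
$12050: truthful payoff $0, deviation payoff −$173 → loss $173.
Total loss = $193 + $517 + $295 + $173 = $1178.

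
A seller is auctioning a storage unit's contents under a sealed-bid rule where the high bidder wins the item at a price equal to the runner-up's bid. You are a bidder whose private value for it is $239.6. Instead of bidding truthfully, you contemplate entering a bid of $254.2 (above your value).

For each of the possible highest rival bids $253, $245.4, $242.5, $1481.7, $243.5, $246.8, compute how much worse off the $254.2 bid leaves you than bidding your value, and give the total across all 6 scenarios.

$33.2

The deviation costs you only when the competing bid falls strictly between $239.6 and $254.2; elsewhere both bids give the same outcome.
$253: truthful payoff $0, deviation payoff −$13.4 → loss $13.4.
$245.4: truthful payoff $0, deviation payoff −$5.8 → loss $5.8.
$242.5: truthful payoff $0, deviation payoff −$2.9 → loss $2.9.
$1481.7: outcomes coincide → loss $0.
$243.5: truthful payoff $0, deviation payoff −$3.9 → loss $3.9.
$246.8: truthful payoff $0, deviation payoff −$7.2 → loss $7.2.
Total loss = $13.4 + $5.8 + $2.9 + $3.9 + $7.2 = $33.2.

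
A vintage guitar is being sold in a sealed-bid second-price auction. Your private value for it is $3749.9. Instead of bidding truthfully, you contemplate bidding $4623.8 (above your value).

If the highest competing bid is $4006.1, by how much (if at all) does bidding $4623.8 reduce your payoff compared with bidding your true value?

$256.2

Bidding your value $3749.9: you lose (since $3749.9 < $4006.1). Payoff $0.
Bidding $4623.8: you win and pay $4006.1. Payoff $3749.9 − $4006.1 = −$256.2.
The competing bid $4006.1 lies between your value and your inflated bid, so overbidding wins an item priced above your value.
Loss from deviating = $0 − (−$256.2) = $256.2.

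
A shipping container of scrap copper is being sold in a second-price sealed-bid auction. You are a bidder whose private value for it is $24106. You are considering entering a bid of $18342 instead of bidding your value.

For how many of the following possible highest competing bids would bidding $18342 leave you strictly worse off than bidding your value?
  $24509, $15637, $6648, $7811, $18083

The deviation hurts exactly when the highest competing bid lies strictly between $18342 and $24106 — underbidding then forfeits a profitable win.
$24509: above both → same outcome either way.
$15637: below both → same outcome either way.
$6648: below both → same outcome either way.
$7811: below both → same outcome either way.
$18083: below both → same outcome either way.
Count: 0.

0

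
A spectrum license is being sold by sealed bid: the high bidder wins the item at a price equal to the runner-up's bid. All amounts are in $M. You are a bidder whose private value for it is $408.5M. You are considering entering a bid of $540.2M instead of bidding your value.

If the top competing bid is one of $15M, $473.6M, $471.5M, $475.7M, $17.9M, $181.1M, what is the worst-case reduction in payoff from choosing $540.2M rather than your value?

$67.2M

$15M: same outcome either way → loss $0M.
$473.6M: truthful gives $0M, deviation gives −$65.1M → loss $65.1M.
$471.5M: truthful gives $0M, deviation gives −$63M → loss $63M.
$475.7M: truthful gives $0M, deviation gives −$67.2M → loss $67.2M.
$17.9M: same outcome either way → loss $0M.
$181.1M: same outcome either way → loss $0M.
Maximum loss: $67.2M.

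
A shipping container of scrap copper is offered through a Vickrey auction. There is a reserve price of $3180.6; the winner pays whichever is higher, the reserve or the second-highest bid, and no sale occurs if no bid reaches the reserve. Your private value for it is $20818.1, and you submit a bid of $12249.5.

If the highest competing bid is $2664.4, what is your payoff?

$17637.5

Your bid $12249.5 is the highest and exceeds the reserve.
Price = max(second-highest bid, reserve) = max($2664.4, $3180.6) = $3180.6.
Payoff = $20818.1 − $3180.6 = $17637.5.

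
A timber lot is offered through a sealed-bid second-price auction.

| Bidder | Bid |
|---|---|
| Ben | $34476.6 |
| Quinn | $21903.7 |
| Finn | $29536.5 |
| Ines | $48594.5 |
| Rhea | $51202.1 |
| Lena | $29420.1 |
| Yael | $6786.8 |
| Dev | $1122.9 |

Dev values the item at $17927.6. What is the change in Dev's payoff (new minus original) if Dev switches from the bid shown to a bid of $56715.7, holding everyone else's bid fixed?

−$33274.5

The highest bid among the other bidders is $51202.1; Dev's bid doesn't change that.
Original bid $1122.9: Dev is not highest (top rival bid is $51202.1); payoff $0.
Alternative bid $56715.7: Dev is highest, pays the top rival bid $51202.1; payoff $17927.6 − $51202.1 = −$33274.5.
Change in payoff = −$33274.5 − ($0) = −$33274.5.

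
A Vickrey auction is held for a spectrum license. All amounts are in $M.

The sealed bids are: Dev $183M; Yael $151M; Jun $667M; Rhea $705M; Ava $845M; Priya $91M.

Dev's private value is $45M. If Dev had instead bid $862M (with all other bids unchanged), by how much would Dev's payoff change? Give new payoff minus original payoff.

−$800M

The highest bid among the other bidders is $845M; Dev's bid doesn't change that.
Original bid $183M: Dev is not highest (top rival bid is $845M); payoff $0M.
Alternative bid $862M: Dev is highest, pays the top rival bid $845M; payoff $45M − $845M = −$800M.
Change in payoff = −$800M − ($0M) = −$800M.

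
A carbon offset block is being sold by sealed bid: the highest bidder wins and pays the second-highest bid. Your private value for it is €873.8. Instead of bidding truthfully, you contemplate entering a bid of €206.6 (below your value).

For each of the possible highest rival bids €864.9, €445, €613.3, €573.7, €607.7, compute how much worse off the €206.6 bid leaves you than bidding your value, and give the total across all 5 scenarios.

€1264.4

The deviation costs you only when the competing bid falls strictly between €206.6 and €873.8; elsewhere both bids give the same outcome.
€864.9: truthful payoff €8.9, deviation payoff €0 → loss €8.9.
€445: truthful payoff €428.8, deviation payoff €0 → loss €428.8.
€613.3: truthful payoff €260.5, deviation payoff €0 → loss €260.5.
€573.7: truthful payoff €300.1, deviation payoff €0 → loss €300.1.
€607.7: truthful payoff €266.1, deviation payoff €0 → loss €266.1.
Total loss = €8.9 + €428.8 + €260.5 + €300.1 + €266.1 = €1264.4.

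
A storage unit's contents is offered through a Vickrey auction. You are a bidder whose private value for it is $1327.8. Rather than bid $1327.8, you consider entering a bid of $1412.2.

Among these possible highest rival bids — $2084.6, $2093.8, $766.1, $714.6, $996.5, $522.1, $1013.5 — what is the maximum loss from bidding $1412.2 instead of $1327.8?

$2084.6: same outcome either way → loss $0.
$2093.8: same outcome either way → loss $0.
$766.1: same outcome either way → loss $0.
$714.6: same outcome either way → loss $0.
$996.5: same outcome either way → loss $0.
$522.1: same outcome either way → loss $0.
$1013.5: same outcome either way → loss $0.
Maximum loss: $0.

$0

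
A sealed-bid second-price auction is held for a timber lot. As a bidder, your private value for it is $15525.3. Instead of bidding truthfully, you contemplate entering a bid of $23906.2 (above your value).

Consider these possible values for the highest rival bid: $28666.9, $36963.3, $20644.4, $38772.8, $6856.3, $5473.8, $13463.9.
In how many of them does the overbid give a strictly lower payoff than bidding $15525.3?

1

The deviation hurts exactly when the highest competing bid lies strictly between $15525.3 and $23906.2 — overbidding then wins at a price above your value.
$28666.9: above both → same outcome either way.
$36963.3: above both → same outcome either way.
$20644.4: inside the interval → strictly worse (loss $5119.1).
$38772.8: above both → same outcome either way.
$6856.3: below both → same outcome either way.
$5473.8: below both → same outcome either way.
$13463.9: below both → same outcome either way.
Count: 1.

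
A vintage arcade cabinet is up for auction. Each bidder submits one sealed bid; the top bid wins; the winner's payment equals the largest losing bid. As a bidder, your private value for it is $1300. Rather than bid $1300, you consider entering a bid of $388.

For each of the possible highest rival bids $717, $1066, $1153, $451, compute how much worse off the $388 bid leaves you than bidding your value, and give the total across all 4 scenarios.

$1813

The deviation costs you only when the competing bid falls strictly between $388 and $1300; elsewhere both bids give the same outcome.
$717: truthful payoff $583, deviation payoff $0 → loss $583.
$1066: truthful payoff $234, deviation payoff $0 → loss $234.
$1153: truthful payoff $147, deviation payoff $0 → loss $147.
$451: truthful payoff $849, deviation payoff $0 → loss $849.
Total loss = $583 + $234 + $147 + $849 = $1813.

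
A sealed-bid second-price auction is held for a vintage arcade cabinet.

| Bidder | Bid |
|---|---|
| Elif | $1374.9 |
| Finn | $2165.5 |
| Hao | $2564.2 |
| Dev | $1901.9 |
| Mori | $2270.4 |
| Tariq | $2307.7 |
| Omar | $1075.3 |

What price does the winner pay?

Highest bid: Hao at $2564.2, so Hao wins.
Second-highest bid: Tariq at $2307.7 — that is the price the winner pays.

$2307.7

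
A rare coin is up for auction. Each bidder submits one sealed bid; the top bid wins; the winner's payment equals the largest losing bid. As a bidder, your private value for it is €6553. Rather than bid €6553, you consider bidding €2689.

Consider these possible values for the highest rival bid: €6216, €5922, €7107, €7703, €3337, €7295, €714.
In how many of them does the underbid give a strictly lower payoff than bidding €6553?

3

The deviation hurts exactly when the highest competing bid lies strictly between €2689 and €6553 — underbidding then forfeits a profitable win.
€6216: inside the interval → strictly worse (loss €337).
€5922: inside the interval → strictly worse (loss €631).
€7107: above both → same outcome either way.
€7703: above both → same outcome either way.
€3337: inside the interval → strictly worse (loss €3216).
€7295: above both → same outcome either way.
€714: below both → same outcome either way.
Count: 3.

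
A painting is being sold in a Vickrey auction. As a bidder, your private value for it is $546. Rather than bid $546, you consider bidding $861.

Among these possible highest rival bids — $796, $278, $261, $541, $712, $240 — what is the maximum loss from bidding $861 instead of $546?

$796: truthful gives $0, deviation gives −$250 → loss $250.
$278: same outcome either way → loss $0.
$261: same outcome either way → loss $0.
$541: same outcome either way → loss $0.
$712: truthful gives $0, deviation gives −$166 → loss $166.
$240: same outcome either way → loss $0.
Maximum loss: $250.

$250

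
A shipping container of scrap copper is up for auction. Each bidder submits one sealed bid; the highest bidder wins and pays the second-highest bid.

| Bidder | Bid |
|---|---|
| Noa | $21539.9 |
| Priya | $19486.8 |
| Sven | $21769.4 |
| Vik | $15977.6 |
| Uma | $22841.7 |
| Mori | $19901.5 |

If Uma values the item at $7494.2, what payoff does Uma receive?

Highest bid: Uma at $22841.7, so Uma wins.
Second-highest bid: Sven at $21769.4 — that is the price the winner pays.
Uma's payoff = value − price = $7494.2 − $21769.4 = −$14275.2.

−$14275.2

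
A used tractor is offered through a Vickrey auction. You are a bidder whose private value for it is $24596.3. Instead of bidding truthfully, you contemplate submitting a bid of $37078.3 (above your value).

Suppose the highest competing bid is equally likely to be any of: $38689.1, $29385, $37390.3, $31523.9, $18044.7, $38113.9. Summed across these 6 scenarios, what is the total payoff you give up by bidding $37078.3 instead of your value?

The deviation costs you only when the competing bid falls strictly between $24596.3 and $37078.3; elsewhere both bids give the same outcome.
$38689.1: outcomes coincide → loss $0.
$29385: truthful payoff $0, deviation payoff −$4788.7 → loss $4788.7.
$37390.3: outcomes coincide → loss $0.
$31523.9: truthful payoff $0, deviation payoff −$6927.6 → loss $6927.6.
$18044.7: outcomes coincide → loss $0.
$38113.9: outcomes coincide → loss $0.
Total loss = $4788.7 + $6927.6 = $11716.3.

$11716.3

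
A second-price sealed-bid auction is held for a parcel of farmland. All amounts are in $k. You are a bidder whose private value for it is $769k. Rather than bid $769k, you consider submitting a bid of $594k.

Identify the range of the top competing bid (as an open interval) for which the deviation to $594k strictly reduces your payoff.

If the competing bid is below $594k, both bids win at the same price — no difference.
If it is above $769k, both bids lose — no difference.
If it lies strictly between $594k and $769k, bidding your value wins at a price below your value (positive payoff) while bidding $594k loses (payoff 0).
So the deviation strictly hurts on the open interval ($594k, $769k).

($594k, $769k)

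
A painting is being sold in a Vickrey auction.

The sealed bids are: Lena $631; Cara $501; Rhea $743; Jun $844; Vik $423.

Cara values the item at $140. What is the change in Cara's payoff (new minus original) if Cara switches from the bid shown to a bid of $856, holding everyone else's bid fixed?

The highest bid among the other bidders is $844; Cara's bid doesn't change that.
Original bid $501: Cara is not highest (top rival bid is $844); payoff $0.
Alternative bid $856: Cara is highest, pays the top rival bid $844; payoff $140 − $844 = −$704.
Change in payoff = −$704 − ($0) = −$704.

−$704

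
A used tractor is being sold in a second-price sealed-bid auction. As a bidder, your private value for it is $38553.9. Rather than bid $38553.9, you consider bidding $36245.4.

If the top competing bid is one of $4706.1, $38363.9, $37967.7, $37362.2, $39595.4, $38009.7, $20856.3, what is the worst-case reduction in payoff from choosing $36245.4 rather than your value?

$4706.1: same outcome either way → loss $0.
$38363.9: truthful gives $190, deviation gives $0 → loss $190.
$37967.7: truthful gives $586.2, deviation gives $0 → loss $586.2.
$37362.2: truthful gives $1191.7, deviation gives $0 → loss $1191.7.
$39595.4: same outcome either way → loss $0.
$38009.7: truthful gives $544.2, deviation gives $0 → loss $544.2.
$20856.3: same outcome either way → loss $0.
Maximum loss: $1191.7.

$1191.7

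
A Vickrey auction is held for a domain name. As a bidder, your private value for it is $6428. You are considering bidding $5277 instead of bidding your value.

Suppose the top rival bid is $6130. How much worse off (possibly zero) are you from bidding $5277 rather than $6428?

$298

Bidding your value $6428: you win (since $6428 > $6130) and pay $6130. Payoff $298.
Bidding $5277: you lose. Payoff $0.
The competing bid $6130 lies between your shaded bid and your value, so underbidding forfeits an item you could have won at a profitable price.
Loss from deviating = $298 − ($0) = $298.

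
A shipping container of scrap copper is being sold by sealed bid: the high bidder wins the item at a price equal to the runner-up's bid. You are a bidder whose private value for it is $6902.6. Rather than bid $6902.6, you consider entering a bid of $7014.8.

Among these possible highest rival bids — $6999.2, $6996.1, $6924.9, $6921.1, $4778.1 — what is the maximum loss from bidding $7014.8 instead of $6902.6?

$96.6

$6999.2: truthful gives $0, deviation gives −$96.6 → loss $96.6.
$6996.1: truthful gives $0, deviation gives −$93.5 → loss $93.5.
$6924.9: truthful gives $0, deviation gives −$22.3 → loss $22.3.
$6921.1: truthful gives $0, deviation gives −$18.5 → loss $18.5.
$4778.1: same outcome either way → loss $0.
Maximum loss: $96.6.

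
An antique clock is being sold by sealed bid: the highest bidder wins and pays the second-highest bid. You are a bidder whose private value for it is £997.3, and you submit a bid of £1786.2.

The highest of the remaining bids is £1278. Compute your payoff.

−£280.7

Your bid £1786.2 exceeds the highest competing bid £1278, so you win.
In a second-price auction the winner pays the second-highest bid, £1278.
Payoff = value − price = £997.3 − £1278 = −£280.7.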